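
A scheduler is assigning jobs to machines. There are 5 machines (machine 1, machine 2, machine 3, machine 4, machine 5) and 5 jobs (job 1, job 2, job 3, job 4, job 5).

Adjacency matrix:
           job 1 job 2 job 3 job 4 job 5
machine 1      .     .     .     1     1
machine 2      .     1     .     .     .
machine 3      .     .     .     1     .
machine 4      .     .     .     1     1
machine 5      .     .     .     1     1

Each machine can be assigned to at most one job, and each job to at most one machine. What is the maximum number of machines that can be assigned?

A valid assignment of size 3: machine 1→job 5, machine 2→job 2, machine 3→job 4.
The set {machine 1, machine 3, machine 4, machine 5} has only 2 neighbours ({job 4, job 5}), so by Hall's theorem at most 3 of the 5 machines can be matched.

3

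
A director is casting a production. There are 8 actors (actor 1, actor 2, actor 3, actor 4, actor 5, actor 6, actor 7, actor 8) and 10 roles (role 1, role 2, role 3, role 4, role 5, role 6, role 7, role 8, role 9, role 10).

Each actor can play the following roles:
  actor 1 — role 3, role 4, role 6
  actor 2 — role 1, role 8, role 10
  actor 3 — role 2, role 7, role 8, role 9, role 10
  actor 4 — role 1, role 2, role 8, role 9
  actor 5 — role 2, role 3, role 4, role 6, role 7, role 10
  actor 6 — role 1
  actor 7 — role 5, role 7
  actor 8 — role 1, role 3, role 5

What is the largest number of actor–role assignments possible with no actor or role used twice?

One maximum matching: actor 1→role 6, actor 2→role 10, actor 3→role 9, actor 4→role 8, actor 5→role 3, actor 6→role 1, actor 7→role 7, actor 8→role 5.
All 8 actors are matched, so no larger matching exists.

8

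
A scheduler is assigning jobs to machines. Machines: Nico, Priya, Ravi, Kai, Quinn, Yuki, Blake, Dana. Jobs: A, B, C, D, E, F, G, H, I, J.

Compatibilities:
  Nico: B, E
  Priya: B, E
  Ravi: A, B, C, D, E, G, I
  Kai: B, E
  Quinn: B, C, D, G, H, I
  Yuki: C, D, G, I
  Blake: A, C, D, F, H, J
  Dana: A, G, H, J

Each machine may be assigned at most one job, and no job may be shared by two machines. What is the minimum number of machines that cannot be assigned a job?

1

One maximum matching: Nico-E, Priya-B, Ravi-G, Quinn-H, Yuki-C, Blake-A, Dana-J.
The set {Nico, Priya, Kai} has only 2 neighbours ({B, E}), so by Hall's theorem at most 7 of the 8 machines can be matched.
That matches 7 of the 8, leaving 1 unmatched; no matching can do better.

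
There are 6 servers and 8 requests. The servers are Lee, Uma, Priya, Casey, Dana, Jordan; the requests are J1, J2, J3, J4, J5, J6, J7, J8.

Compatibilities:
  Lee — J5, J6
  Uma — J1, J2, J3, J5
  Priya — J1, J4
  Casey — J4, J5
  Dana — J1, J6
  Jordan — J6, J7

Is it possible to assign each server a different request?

Yes

A valid assignment of size 6: Lee-J5, Uma-J3, Priya-J1, Casey-J4, Dana-J6, Jordan-J7.
All 6 servers are covered.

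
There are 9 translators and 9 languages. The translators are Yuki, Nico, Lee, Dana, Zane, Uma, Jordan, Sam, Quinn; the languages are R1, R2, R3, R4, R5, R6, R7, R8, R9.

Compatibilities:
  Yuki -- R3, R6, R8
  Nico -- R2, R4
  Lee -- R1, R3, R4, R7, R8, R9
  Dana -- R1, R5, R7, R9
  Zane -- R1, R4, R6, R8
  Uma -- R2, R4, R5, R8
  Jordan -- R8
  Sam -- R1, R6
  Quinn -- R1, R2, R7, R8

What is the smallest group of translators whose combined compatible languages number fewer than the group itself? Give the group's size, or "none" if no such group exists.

none

A matching saturating every translator exists, for instance Yuki→R3, Nico→R2, Lee→R9, Dana→R5, Zane→R6, Uma→R4, Jordan→R8, Sam→R1, Quinn→R7.
By Hall's marriage theorem, this means |N(S)| ≥ |S| for every subset S, so no violating subset exists.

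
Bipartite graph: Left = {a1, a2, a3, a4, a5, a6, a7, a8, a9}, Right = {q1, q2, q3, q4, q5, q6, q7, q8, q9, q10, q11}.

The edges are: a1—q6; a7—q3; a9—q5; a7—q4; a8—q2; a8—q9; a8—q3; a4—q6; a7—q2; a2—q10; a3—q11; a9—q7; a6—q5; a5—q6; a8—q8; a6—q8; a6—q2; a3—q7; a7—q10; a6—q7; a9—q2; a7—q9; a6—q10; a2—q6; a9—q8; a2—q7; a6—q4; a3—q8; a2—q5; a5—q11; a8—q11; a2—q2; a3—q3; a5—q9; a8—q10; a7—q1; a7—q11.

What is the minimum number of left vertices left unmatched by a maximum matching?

For example, pair a1–q6, a2–q2, a3–q11, a5–q9, a6–q7, a7–q4, a8–q3, a9–q8.
The set {a1, a4} has only 1 neighbour ({q6}), so by Hall's theorem at most 8 of the 9 left vertices can be matched.
That matches 8 of the 9, leaving 1 unmatched; no matching can do better.

1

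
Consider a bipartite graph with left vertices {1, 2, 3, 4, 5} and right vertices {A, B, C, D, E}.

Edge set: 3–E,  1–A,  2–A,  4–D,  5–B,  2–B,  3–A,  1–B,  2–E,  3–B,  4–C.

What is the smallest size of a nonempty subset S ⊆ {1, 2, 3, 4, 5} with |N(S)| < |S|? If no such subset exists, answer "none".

Take S = {1, 2, 3, 5}. Its neighbourhood is {A, B, E}, so |N(S)| = 3 < |S| = 4.
Every subset of size less than 4 has at least as many neighbours as members, so 4 is the minimum.

4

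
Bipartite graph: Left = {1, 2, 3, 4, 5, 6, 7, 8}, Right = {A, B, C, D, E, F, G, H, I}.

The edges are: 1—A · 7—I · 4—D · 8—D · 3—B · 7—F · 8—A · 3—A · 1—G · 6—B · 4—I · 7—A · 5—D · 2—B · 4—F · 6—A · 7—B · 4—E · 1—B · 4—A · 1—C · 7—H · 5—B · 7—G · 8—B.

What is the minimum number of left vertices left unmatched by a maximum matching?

A valid assignment of size 6: 1–C, 2–B, 3–A, 4–E, 5–D, 7–G.
The set {2, 3, 5, 6, 8} has only 3 neighbours ({A, B, D}), so by Hall's theorem at most 6 of the 8 left vertices can be matched.
That matches 6 of the 8, leaving 2 unmatched; no matching can do better.

2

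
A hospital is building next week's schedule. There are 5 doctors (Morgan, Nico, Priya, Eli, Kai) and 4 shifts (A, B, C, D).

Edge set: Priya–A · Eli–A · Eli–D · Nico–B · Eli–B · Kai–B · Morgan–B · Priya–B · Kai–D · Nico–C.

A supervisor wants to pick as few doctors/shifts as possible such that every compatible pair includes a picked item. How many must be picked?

4

A maximum matching has 4 edges (e.g. Morgan–B, Nico–C, Priya–A, Eli–D).
By König's theorem the minimum vertex cover has the same size. One such cover is {Nico, A, B, D}.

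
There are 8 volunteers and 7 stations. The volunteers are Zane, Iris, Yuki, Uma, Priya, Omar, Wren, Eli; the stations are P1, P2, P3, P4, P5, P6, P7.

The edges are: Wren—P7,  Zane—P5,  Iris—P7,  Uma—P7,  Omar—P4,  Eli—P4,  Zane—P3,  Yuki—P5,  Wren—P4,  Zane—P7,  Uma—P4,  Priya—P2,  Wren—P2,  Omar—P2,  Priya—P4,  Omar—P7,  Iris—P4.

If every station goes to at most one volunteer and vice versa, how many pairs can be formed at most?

A valid assignment of size 5: Zane–P3, Iris–P4, Yuki–P5, Uma–P7, Priya–P2.
The set {Iris, Uma, Priya, Omar, Wren, Eli} has only 3 neighbours ({P2, P4, P7}), so by Hall's theorem at most 5 of the 8 volunteers can be matched.

5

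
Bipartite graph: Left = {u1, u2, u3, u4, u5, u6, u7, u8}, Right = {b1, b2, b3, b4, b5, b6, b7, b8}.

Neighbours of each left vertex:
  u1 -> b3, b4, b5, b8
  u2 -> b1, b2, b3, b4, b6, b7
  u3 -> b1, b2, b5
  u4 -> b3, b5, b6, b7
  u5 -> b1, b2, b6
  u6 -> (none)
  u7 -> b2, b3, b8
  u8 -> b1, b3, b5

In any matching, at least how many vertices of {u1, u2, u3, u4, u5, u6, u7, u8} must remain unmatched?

1

A valid assignment of size 7: u1-b4, u2-b7, u3-b5, u4-b6, u5-b2, u7-b8, u8-b3.
The set {u6} has only 0 neighbours (∅), so by Hall's theorem at most 7 of the 8 left vertices can be matched.
That matches 7 of the 8, leaving 1 unmatched; no matching can do better.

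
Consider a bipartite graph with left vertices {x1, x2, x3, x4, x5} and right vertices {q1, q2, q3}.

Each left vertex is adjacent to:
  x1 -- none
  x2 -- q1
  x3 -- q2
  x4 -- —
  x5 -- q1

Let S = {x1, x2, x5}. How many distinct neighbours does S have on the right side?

1

The union of neighbours of {x1, x2, x5} is {q1}, which has 1 element.
Since |N(S)| = 1 < |S| = 3, Hall's condition fails for this subset.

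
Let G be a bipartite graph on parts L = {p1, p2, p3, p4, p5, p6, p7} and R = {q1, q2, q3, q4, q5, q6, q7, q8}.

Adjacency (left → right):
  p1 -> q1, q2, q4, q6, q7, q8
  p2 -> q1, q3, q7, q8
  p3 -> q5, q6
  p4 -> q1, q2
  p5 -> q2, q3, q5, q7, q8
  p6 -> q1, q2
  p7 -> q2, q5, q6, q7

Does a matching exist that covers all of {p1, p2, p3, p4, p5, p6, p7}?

Yes

A valid assignment of size 7: p1-q6, p2-q3, p3-q5, p4-q1, p5-q8, p6-q2, p7-q7.
Every left vertex is matched, so this matching saturates all of them.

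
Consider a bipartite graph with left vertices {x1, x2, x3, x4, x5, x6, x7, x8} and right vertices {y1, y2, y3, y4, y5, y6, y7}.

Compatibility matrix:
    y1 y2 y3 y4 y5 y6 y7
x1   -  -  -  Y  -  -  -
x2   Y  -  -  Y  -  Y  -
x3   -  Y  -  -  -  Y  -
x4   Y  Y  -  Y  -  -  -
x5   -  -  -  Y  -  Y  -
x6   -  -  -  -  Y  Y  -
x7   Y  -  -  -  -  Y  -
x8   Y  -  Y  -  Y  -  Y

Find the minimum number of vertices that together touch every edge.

6

{x6, x8, y1, y2, y4, y6} is a vertex cover of size 6: every edge has an endpoint in this set.
No smaller cover exists because x1–y4, x2–y6, x3–y2, x4–y1, x6–y5, x8–y3 is a matching of size 6, and a cover must include an endpoint of each of these disjoint edges (König's theorem).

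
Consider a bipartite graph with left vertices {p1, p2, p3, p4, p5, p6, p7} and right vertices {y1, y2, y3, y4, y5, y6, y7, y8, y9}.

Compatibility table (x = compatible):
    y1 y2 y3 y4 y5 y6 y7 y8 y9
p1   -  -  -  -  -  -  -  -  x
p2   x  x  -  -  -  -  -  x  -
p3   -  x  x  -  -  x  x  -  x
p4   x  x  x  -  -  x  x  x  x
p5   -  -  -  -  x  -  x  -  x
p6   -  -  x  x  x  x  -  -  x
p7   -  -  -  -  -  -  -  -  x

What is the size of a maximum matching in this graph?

For example, pair p1-y9, p2-y1, p3-y3, p4-y7, p5-y5, p6-y6.
The set {p1, p7} has only 1 neighbour ({y9}), so by Hall's theorem at most 6 of the 7 left vertices can be matched.

6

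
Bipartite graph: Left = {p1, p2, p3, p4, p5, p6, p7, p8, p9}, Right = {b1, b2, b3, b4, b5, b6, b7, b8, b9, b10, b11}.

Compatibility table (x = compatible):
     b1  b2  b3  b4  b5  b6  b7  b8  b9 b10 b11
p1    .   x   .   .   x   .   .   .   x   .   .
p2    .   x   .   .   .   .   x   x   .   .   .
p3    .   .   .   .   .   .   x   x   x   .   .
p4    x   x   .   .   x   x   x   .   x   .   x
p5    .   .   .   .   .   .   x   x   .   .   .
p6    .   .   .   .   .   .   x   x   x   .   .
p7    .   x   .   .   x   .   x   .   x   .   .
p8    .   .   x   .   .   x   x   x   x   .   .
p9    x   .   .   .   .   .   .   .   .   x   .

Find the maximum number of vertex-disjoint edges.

8

A valid assignment of size 8: p1–b5, p2–b2, p3–b9, p4–b11, p5–b7, p6–b8, p8–b6, p9–b1.
The set {p1, p2, p3, p5, p6, p7} has only 5 neighbours ({b2, b5, b7, b8, b9}), so by Hall's theorem at most 8 of the 9 left vertices can be matched.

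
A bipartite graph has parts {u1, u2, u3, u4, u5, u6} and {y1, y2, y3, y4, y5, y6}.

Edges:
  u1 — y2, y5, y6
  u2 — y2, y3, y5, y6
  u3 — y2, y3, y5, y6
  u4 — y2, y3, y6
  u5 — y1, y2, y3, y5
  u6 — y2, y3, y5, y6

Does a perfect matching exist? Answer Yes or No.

No

The set {u1, u2, u3, u4, u6} has only 4 neighbours ({y2, y3, y5, y6}), so by Hall's theorem at most 5 of the 6 left vertices can be matched.
Hence no matching covers every left vertex.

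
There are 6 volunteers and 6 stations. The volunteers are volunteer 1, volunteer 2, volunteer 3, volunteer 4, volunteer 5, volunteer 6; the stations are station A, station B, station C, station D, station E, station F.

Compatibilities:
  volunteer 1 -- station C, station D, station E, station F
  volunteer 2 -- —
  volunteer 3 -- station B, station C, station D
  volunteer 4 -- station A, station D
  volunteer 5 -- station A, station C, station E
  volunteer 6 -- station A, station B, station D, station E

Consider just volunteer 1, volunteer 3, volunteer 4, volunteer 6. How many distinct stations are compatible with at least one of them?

The union of neighbours of {volunteer 1, volunteer 3, volunteer 4, volunteer 6} is {station A, station B, station C, station D, station E, station F}, which has 6 elements.
Since |N(S)| = 6 ≥ |S| = 4, Hall's condition holds for this subset.

6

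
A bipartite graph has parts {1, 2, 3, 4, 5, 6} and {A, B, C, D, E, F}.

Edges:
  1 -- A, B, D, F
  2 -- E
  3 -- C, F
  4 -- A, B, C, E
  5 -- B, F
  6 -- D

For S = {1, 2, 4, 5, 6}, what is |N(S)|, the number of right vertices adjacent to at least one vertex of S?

The union of neighbours of {1, 2, 4, 5, 6} is {A, B, C, D, E, F}, which has 6 elements.
Since |N(S)| = 6 ≥ |S| = 5, Hall's condition holds for this subset.

6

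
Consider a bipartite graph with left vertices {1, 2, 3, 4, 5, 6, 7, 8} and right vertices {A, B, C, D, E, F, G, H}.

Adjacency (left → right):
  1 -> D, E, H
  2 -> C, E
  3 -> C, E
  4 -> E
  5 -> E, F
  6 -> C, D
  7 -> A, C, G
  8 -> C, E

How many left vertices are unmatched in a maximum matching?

For example, pair 1→H, 2→C, 3→E, 5→F, 6→D, 7→G.
The set {2, 3, 4, 8} has only 2 neighbours ({C, E}), so by Hall's theorem at most 6 of the 8 left vertices can be matched.
That matches 6 of the 8, leaving 2 unmatched; no matching can do better.

2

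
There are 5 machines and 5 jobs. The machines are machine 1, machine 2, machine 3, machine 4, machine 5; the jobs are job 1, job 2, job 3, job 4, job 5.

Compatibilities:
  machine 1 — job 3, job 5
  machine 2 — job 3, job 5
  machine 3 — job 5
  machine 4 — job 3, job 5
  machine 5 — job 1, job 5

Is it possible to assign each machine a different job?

The set {machine 1, machine 2, machine 3, machine 4} has only 2 neighbours ({job 3, job 5}), so by Hall's theorem at most 3 of the 5 machines can be matched.
Hence no matching covers every machine.

No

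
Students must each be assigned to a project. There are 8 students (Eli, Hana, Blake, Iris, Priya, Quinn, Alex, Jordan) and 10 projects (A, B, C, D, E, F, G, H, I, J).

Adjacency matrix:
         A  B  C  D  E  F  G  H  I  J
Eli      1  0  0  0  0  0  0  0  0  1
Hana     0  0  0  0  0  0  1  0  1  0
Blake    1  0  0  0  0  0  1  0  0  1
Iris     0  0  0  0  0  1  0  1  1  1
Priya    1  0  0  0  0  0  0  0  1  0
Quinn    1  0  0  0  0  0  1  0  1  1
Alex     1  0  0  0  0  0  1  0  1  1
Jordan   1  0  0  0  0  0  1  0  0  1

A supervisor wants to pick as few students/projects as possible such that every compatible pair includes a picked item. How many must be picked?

The 5 edges Eli–J, Hana–I, Blake–G, Iris–H, Priya–A form a matching, so any vertex cover needs at least 5 vertices (one per matched edge).
Conversely {Iris, A, G, I, J} meets every edge and has exactly 5 vertices, so 5 is optimal.

5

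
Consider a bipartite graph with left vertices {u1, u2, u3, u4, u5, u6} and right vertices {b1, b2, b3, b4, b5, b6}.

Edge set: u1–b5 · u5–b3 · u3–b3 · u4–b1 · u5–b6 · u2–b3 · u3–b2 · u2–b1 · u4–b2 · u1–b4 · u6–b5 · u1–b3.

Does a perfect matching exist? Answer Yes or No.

Yes

One maximum matching: u1→b4, u2→b1, u3→b3, u4→b2, u5→b6, u6→b5.
Every left vertex is matched, so this is a perfect matching.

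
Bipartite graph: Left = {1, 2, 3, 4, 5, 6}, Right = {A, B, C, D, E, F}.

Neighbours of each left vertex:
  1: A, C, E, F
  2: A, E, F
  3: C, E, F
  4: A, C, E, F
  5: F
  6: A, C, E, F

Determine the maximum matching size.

4

One maximum matching: 1→F, 2→A, 3→C, 4→E.
The set {1, 2, 3, 4, 5, 6} has only 4 neighbours ({A, C, E, F}), so by Hall's theorem at most 4 of the 6 left vertices can be matched.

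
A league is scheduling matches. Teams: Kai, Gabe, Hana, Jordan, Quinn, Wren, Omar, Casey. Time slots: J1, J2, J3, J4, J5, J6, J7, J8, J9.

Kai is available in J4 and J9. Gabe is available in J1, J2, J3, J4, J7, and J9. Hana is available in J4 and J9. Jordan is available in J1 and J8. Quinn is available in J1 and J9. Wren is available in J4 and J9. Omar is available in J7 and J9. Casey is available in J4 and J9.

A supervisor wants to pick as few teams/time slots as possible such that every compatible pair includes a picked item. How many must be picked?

6

A maximum matching has 6 edges (e.g. Kai–J4, Gabe–J2, Hana–J9, Jordan–J8, Quinn–J1, Omar–J7).
By König's theorem the minimum vertex cover has the same size. One such cover is {Gabe, Jordan, Quinn, Omar, J4, J9}.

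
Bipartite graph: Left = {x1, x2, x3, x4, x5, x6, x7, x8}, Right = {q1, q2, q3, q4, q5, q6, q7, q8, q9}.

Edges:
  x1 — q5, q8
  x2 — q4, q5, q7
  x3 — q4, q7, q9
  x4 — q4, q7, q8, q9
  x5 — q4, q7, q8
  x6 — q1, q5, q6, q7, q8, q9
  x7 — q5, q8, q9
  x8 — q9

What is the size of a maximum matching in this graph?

6

For example, pair x1–q5, x2–q4, x3–q9, x4–q7, x5–q8, x6–q6.
The set {x1, x2, x3, x4, x5, x7, x8} has only 5 neighbours ({q4, q5, q7, q8, q9}), so by Hall's theorem at most 6 of the 8 left vertices can be matched.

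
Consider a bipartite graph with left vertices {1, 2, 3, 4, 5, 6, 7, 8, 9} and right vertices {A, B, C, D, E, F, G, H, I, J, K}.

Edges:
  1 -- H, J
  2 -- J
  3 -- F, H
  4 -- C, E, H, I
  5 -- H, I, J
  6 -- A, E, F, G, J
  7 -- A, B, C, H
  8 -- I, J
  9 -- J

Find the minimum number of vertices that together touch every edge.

7

{3, 4, 6, 7, H, I, J} is a vertex cover of size 7: every edge has an endpoint in this set.
No smaller cover exists because 1–H, 2–J, 3–F, 4–E, 5–I, 6–G, 7–B is a matching of size 7, and a cover must include an endpoint of each of these disjoint edges (König's theorem).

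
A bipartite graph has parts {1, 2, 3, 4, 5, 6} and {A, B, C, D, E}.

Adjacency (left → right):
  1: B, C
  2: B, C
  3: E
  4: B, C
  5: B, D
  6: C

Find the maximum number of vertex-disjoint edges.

For example, pair 1-C, 2-B, 3-E, 5-D.
The set {1, 2, 4, 6} has only 2 neighbours ({B, C}), so by Hall's theorem at most 4 of the 6 left vertices can be matched.

4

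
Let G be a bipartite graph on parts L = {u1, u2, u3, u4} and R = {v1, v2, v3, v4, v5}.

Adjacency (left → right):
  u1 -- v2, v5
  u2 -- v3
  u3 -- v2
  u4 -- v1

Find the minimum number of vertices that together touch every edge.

4

{u1, u2, u3, u4} is a vertex cover of size 4: every edge has an endpoint in this set.
No smaller cover exists because u1–v5, u2–v3, u3–v2, u4–v1 is a matching of size 4, and a cover must include an endpoint of each of these disjoint edges (König's theorem).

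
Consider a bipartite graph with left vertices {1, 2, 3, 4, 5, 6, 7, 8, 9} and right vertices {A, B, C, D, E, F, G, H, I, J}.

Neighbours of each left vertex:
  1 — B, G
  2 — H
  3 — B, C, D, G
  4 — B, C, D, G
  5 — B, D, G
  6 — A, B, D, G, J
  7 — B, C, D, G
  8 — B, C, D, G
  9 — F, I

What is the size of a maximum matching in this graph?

For example, pair 1–G, 2–H, 3–D, 4–C, 5–B, 6–J, 9–F.
The set {1, 3, 4, 5, 7, 8} has only 4 neighbours ({B, C, D, G}), so by Hall's theorem at most 7 of the 9 left vertices can be matched.

7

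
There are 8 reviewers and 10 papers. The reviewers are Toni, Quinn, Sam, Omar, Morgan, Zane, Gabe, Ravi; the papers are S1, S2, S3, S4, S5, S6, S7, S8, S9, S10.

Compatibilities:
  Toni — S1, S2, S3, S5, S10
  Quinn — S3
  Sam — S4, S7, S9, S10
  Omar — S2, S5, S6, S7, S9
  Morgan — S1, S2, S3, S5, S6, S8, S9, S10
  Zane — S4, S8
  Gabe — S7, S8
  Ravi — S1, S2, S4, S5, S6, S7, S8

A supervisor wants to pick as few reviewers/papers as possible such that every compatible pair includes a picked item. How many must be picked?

8

A maximum matching has 8 edges (e.g. Toni–S1, Quinn–S3, Sam–S10, Omar–S7, Morgan–S6, Zane–S4, Gabe–S8, Ravi–S2).
By König's theorem the minimum vertex cover has the same size. One such cover is {Toni, Quinn, Sam, Omar, Morgan, Zane, Gabe, Ravi}.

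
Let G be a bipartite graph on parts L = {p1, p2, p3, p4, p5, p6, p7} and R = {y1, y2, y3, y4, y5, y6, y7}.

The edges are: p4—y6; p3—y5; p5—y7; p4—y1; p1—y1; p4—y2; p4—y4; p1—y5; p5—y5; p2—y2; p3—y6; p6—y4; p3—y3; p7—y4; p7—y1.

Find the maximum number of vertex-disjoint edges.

For example, pair p1–y5, p2–y2, p3–y3, p4–y6, p5–y7, p6–y4, p7–y1.
All 7 left vertices are matched, so no larger matching exists.

7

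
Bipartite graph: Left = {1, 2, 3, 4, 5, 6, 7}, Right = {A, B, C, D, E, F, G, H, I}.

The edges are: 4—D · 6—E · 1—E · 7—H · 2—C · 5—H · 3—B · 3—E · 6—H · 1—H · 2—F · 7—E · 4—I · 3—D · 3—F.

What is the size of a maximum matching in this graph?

One maximum matching: 1→E, 2→F, 3→B, 4→D, 5→H.
The set {1, 5, 6, 7} has only 2 neighbours ({E, H}), so by Hall's theorem at most 5 of the 7 left vertices can be matched.

5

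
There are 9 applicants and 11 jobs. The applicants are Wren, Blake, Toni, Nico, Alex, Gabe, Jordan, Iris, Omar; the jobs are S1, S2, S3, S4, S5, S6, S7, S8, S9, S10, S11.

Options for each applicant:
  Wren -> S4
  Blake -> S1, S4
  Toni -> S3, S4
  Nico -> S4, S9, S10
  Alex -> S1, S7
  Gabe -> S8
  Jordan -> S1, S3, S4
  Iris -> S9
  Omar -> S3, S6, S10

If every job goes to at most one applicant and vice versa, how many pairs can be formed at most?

8

One maximum matching: Wren→S4, Blake→S1, Toni→S3, Nico→S10, Alex→S7, Gabe→S8, Iris→S9, Omar→S6.
The set {Wren, Blake, Toni, Jordan} has only 3 neighbours ({S1, S3, S4}), so by Hall's theorem at most 8 of the 9 applicants can be matched.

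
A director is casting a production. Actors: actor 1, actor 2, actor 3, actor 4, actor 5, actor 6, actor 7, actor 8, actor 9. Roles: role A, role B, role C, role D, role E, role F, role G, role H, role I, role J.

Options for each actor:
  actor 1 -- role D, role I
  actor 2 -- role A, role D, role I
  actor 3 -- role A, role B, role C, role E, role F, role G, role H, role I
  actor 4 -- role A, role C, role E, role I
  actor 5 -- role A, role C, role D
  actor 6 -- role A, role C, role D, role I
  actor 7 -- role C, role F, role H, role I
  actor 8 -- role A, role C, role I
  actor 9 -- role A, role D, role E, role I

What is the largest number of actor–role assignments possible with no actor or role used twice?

A valid assignment of size 7: actor 1→role D, actor 2→role A, actor 3→role G, actor 4→role E, actor 5→role C, actor 6→role I, actor 7→role H.
The set {actor 1, actor 2, actor 4, actor 5, actor 6, actor 8, actor 9} has only 5 neighbours ({role A, role C, role D, role E, role I}), so by Hall's theorem at most 7 of the 9 actors can be matched.

7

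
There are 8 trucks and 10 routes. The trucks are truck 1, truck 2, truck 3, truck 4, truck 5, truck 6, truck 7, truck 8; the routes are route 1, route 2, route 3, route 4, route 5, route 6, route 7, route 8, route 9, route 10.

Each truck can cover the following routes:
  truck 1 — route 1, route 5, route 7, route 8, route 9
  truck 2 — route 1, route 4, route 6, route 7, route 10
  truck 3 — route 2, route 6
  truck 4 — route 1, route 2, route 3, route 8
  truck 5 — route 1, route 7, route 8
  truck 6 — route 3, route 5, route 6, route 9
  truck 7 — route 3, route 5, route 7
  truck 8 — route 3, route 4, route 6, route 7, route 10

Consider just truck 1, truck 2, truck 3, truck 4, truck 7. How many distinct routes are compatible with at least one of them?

10

The union of neighbours of {truck 1, truck 2, truck 3, truck 4, truck 7} is {route 1, route 2, route 3, route 4, route 5, route 6, route 7, route 8, route 9, route 10}, which has 10 elements.
Since |N(S)| = 10 ≥ |S| = 5, Hall's condition holds for this subset.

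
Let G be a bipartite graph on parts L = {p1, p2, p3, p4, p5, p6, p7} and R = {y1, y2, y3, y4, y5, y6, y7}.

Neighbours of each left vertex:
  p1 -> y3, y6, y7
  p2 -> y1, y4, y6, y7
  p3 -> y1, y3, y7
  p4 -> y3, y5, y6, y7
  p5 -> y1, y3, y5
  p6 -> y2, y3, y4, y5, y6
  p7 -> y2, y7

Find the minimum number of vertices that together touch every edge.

{p1, p2, p3, p4, p5, p6, p7} is a vertex cover of size 7: every edge has an endpoint in this set.
No smaller cover exists because p1–y3, p2–y4, p3–y1, p4–y6, p5–y5, p6–y2, p7–y7 is a matching of size 7, and a cover must include an endpoint of each of these disjoint edges (König's theorem).

7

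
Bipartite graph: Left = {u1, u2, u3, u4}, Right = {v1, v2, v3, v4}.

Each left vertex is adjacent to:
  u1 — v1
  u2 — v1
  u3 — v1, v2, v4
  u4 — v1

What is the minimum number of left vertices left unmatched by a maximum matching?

2

One maximum matching: u1–v1, u3–v2.
The set {u1, u2, u4} has only 1 neighbour ({v1}), so by Hall's theorem at most 2 of the 4 left vertices can be matched.
That matches 2 of the 4, leaving 2 unmatched; no matching can do better.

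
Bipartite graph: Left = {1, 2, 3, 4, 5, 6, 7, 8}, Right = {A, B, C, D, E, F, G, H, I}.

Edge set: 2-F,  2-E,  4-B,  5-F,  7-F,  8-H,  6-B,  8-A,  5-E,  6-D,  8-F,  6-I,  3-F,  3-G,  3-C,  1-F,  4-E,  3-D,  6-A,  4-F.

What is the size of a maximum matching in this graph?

A valid assignment of size 6: 1→F, 2→E, 3→C, 4→B, 6→I, 8→H.
The set {1, 2, 5, 7} has only 2 neighbours ({E, F}), so by Hall's theorem at most 6 of the 8 left vertices can be matched.

6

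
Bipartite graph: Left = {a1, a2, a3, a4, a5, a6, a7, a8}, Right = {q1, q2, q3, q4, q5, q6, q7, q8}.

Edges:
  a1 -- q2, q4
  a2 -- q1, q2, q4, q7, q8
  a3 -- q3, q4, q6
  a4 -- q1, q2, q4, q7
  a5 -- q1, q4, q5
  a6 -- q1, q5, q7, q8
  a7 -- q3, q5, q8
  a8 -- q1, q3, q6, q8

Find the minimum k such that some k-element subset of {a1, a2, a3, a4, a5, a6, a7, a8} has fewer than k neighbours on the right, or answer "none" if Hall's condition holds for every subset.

none

A matching saturating every left vertex exists, for instance a1→q4, a2→q1, a3→q6, a4→q2, a5→q5, a6→q7, a7→q3, a8→q8.
By Hall's marriage theorem, this means |N(S)| ≥ |S| for every subset S, so no violating subset exists.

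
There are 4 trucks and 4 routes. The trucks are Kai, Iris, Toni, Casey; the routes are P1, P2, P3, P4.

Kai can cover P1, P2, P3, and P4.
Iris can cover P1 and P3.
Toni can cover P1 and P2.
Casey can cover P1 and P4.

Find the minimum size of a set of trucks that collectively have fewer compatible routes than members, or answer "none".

none

A matching saturating every truck exists, for instance Kai→P4, Iris→P3, Toni→P2, Casey→P1.
By Hall's marriage theorem, this means |N(S)| ≥ |S| for every subset S, so no violating subset exists.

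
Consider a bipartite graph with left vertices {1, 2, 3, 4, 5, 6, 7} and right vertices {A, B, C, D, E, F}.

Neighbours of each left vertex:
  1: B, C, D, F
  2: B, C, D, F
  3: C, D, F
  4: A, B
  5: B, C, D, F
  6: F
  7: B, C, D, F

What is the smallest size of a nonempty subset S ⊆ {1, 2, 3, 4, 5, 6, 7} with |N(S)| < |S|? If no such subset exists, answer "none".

5

Take S = {1, 2, 3, 5, 6}. Its neighbourhood is {B, C, D, F}, so |N(S)| = 4 < |S| = 5.
Every subset of size less than 5 has at least as many neighbours as members, so 5 is the minimum.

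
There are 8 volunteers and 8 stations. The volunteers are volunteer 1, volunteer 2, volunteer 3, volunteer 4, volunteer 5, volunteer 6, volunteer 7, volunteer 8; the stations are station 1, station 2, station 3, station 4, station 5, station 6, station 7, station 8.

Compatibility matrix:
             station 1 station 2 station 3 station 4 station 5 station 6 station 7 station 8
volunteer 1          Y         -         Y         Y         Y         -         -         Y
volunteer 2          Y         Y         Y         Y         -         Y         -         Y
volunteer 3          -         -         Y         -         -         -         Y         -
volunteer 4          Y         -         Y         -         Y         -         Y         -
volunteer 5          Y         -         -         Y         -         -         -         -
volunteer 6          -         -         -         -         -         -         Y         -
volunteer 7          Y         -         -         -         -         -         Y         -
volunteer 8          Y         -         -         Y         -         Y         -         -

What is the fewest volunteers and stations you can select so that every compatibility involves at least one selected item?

The 8 edges volunteer 1–station 8, volunteer 2–station 2, volunteer 3–station 3, volunteer 4–station 5, volunteer 5–station 4, volunteer 6–station 7, volunteer 7–station 1, volunteer 8–station 6 form a matching, so any vertex cover needs at least 8 vertices (one per matched edge).
Conversely {volunteer 1, volunteer 2, volunteer 3, volunteer 4, volunteer 5, volunteer 6, volunteer 7, volunteer 8} meets every edge and has exactly 8 vertices, so 8 is optimal.

8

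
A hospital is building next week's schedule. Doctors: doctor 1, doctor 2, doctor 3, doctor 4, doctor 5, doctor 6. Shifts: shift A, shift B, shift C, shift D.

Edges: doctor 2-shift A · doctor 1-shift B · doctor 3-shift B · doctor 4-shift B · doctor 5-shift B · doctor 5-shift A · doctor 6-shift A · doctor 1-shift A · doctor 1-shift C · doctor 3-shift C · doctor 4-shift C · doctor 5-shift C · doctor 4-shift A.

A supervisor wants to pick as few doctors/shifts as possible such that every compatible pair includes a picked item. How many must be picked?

{shift A, shift B, shift C} is a vertex cover of size 3: every edge has an endpoint in this set.
No smaller cover exists because doctor 1–shift C, doctor 2–shift A, doctor 3–shift B is a matching of size 3, and a cover must include an endpoint of each of these disjoint edges (König's theorem).

3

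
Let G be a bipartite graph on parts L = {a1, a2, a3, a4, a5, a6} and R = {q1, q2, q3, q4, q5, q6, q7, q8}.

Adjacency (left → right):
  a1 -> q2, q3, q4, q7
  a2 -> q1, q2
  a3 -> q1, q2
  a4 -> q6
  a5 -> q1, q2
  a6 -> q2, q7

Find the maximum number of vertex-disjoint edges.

5

A valid assignment of size 5: a1–q4, a2–q1, a3–q2, a4–q6, a6–q7.
The set {a2, a3, a5} has only 2 neighbours ({q1, q2}), so by Hall's theorem at most 5 of the 6 left vertices can be matched.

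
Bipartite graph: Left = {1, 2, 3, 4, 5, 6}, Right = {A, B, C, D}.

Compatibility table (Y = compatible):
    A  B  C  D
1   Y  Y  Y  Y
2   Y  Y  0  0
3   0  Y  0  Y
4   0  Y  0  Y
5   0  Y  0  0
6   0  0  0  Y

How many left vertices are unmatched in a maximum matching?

For example, pair 1–C, 2–A, 3–D, 4–B.
The set {3, 4, 5, 6} has only 2 neighbours ({B, D}), so by Hall's theorem at most 4 of the 6 left vertices can be matched.
That matches 4 of the 6, leaving 2 unmatched; no matching can do better.

2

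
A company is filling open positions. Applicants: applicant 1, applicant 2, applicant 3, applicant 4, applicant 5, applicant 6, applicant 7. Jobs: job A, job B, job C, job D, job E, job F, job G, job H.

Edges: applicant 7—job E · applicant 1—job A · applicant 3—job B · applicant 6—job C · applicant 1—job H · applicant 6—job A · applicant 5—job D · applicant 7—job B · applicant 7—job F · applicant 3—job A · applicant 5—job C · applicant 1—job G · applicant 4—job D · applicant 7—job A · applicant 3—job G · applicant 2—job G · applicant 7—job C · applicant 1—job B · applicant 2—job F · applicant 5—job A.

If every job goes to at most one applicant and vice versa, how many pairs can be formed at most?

7

One maximum matching: applicant 1-job H, applicant 2-job G, applicant 3-job B, applicant 4-job D, applicant 5-job C, applicant 6-job A, applicant 7-job F.
This saturates every applicant, so 7 is the maximum.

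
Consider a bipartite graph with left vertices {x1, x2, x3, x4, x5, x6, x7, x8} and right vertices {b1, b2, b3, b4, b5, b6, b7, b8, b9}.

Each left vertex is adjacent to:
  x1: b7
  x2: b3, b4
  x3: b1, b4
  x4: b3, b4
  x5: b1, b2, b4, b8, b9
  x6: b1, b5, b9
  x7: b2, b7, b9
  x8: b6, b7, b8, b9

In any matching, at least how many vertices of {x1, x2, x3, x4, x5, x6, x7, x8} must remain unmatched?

One maximum matching: x1-b7, x2-b4, x3-b1, x4-b3, x5-b2, x6-b5, x7-b9, x8-b8.
This saturates every left vertex, so 8 is the maximum.
That matches 8 of the 8, leaving 0 unmatched; no matching can do better.

0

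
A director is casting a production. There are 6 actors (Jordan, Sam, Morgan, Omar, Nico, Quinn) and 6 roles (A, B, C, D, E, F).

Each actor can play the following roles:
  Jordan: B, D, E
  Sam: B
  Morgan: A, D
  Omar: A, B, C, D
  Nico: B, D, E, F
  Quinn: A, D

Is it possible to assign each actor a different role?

For example, pair Jordan-E, Sam-B, Morgan-A, Omar-C, Nico-F, Quinn-D.
All 6 actors are covered.

Yes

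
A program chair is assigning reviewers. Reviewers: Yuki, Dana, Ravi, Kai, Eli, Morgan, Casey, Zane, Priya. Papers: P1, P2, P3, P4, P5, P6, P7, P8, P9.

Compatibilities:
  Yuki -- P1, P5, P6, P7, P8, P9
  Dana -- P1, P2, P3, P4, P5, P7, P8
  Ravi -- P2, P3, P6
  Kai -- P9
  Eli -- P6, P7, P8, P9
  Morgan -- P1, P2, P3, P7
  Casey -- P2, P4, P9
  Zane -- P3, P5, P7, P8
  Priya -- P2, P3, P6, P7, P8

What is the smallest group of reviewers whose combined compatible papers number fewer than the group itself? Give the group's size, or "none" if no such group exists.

none

A matching saturating every reviewer exists, for instance Yuki→P8, Dana→P1, Ravi→P6, Kai→P9, Eli→P7, Morgan→P2, Casey→P4, Zane→P5, Priya→P3.
By Hall's marriage theorem, this means |N(S)| ≥ |S| for every subset S, so no violating subset exists.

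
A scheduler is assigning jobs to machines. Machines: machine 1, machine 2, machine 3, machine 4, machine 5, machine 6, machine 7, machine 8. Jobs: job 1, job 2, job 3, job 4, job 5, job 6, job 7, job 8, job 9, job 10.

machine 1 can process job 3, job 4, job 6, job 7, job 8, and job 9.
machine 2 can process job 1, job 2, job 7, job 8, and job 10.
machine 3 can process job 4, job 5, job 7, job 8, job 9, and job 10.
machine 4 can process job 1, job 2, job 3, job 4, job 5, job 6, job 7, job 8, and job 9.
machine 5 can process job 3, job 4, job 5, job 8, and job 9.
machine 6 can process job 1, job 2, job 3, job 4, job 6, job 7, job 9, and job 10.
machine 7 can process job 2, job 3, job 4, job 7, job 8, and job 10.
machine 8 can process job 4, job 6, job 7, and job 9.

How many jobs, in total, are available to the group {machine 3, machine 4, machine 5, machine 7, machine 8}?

10

The union of neighbours of {machine 3, machine 4, machine 5, machine 7, machine 8} is {job 1, job 2, job 3, job 4, job 5, job 6, job 7, job 8, job 9, job 10}, which has 10 elements.
Since |N(S)| = 10 ≥ |S| = 5, Hall's condition holds for this subset.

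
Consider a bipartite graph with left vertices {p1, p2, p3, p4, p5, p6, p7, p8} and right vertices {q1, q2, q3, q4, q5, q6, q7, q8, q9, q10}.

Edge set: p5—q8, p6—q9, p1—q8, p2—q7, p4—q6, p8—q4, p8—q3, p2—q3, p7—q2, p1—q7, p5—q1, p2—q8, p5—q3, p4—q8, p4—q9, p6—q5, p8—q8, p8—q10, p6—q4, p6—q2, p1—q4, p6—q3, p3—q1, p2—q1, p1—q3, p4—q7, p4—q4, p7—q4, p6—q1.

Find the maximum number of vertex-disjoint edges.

8

For example, pair p1-q4, p2-q7, p3-q1, p4-q6, p5-q3, p6-q9, p7-q2, p8-q8.
All 8 left vertices are matched, so no larger matching exists.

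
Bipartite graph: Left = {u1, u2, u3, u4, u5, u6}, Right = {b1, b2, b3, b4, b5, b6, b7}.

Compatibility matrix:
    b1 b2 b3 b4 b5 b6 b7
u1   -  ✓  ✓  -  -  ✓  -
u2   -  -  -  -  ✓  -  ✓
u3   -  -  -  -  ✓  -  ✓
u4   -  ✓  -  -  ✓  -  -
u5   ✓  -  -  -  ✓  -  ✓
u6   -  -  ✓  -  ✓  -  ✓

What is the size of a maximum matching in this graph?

A valid assignment of size 6: u1-b6, u2-b7, u3-b5, u4-b2, u5-b1, u6-b3.
This saturates every left vertex, so 6 is the maximum.

6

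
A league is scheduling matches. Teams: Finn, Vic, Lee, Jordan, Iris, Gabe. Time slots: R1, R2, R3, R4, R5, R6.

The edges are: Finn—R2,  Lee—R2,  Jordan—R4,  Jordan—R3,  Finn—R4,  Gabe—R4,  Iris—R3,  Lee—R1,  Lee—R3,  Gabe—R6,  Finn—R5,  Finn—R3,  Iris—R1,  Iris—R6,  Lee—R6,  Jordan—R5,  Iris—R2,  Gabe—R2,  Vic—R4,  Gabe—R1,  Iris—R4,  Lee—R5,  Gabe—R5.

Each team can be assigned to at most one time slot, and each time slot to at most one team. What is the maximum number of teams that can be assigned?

6

A valid assignment of size 6: Finn-R2, Vic-R4, Lee-R1, Jordan-R5, Iris-R3, Gabe-R6.
This saturates every team, so 6 is the maximum.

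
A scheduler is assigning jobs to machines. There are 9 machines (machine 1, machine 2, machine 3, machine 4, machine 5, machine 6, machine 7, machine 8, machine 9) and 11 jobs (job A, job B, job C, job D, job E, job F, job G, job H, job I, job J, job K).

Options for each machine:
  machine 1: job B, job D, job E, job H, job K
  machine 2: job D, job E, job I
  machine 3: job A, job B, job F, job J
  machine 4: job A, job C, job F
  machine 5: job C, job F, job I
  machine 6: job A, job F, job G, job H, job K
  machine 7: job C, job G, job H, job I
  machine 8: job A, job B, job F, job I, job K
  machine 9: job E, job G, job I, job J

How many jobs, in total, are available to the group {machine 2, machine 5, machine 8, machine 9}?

The union of neighbours of {machine 2, machine 5, machine 8, machine 9} is {job A, job B, job C, job D, job E, job F, job G, job I, job J, job K}, which has 10 elements.
Since |N(S)| = 10 ≥ |S| = 4, Hall's condition holds for this subset.

10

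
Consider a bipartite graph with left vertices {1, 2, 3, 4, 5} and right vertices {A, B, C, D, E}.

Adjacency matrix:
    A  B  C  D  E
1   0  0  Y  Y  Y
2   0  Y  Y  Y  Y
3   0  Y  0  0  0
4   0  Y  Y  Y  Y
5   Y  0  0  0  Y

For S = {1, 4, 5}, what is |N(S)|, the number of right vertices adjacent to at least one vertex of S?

The union of neighbours of {1, 4, 5} is {A, B, C, D, E}, which has 5 elements.
Since |N(S)| = 5 ≥ |S| = 3, Hall's condition holds for this subset.

5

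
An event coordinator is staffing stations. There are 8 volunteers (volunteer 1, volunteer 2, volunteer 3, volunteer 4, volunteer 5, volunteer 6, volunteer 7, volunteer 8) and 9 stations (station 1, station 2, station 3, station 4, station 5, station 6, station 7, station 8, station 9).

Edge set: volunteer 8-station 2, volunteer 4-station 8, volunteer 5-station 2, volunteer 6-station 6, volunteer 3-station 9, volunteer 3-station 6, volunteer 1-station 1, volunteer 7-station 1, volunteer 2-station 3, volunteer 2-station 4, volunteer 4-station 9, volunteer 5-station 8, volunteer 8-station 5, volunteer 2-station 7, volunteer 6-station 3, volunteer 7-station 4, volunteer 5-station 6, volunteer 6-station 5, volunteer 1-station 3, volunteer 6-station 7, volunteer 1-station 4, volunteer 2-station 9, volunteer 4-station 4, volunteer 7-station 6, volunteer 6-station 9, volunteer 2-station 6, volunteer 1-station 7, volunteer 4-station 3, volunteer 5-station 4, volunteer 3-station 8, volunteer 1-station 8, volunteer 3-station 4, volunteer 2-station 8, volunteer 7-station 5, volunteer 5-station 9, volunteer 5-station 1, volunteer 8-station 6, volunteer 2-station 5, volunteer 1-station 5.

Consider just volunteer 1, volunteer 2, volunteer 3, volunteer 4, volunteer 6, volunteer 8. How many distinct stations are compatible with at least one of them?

9

The union of neighbours of {volunteer 1, volunteer 2, volunteer 3, volunteer 4, volunteer 6, volunteer 8} is {station 1, station 2, station 3, station 4, station 5, station 6, station 7, station 8, station 9}, which has 9 elements.
Since |N(S)| = 9 ≥ |S| = 6, Hall's condition holds for this subset.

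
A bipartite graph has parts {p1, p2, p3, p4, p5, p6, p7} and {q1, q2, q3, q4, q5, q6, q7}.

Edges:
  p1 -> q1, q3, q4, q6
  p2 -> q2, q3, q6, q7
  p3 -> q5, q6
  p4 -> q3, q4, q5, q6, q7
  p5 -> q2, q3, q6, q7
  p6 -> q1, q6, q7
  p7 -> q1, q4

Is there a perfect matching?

One maximum matching: p1-q1, p2-q2, p3-q5, p4-q6, p5-q3, p6-q7, p7-q4.
Every left vertex is matched, so this is a perfect matching.

Yes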